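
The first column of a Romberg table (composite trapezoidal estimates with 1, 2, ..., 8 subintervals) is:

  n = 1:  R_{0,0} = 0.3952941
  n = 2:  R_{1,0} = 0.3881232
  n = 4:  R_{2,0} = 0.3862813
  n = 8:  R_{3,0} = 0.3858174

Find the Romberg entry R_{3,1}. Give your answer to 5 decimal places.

Richardson extrapolation on the trapezoidal column (denominator 4−1=3):
R_{3,1} = (4·0.3858174 − 0.3862813) / 3 = 0.3856628
(Column j=1 coincides with Simpson's rule on the same nodes.)

0.38566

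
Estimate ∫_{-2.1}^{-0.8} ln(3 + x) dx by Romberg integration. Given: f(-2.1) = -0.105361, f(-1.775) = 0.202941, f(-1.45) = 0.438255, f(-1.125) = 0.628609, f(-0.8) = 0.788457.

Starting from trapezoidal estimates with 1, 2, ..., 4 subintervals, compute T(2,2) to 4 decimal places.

0.5294

T(0,0) (trapezoid, 1 panel, h=1.3000): 0.444012
T(1,0) (trapezoid, 2 panels, h=0.6500): 0.506872
T(2,0) (trapezoid, 4 panels, h=0.3250): 0.523690
T(1,1) = 0.506872 + (0.506872 − 0.444012)/3 = 0.527825
T(2,1) = 0.523690 + (0.523690 − 0.506872)/3 = 0.529296
T(2,2) = 0.529296 + (0.529296 − 0.527825)/15 = 0.529394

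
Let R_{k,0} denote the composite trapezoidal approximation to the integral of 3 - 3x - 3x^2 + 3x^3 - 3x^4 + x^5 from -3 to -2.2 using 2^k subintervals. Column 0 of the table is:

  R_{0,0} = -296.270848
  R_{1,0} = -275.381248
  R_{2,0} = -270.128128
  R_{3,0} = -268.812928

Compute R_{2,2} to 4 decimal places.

-268.3744

Richardson extrapolation on the trapezoidal column (denominator 4−1=3):
R_{1,1} = -275.381248 + (-275.381248 − (-296.270848))/3 = -268.418048
R_{2,1} = -270.128128 + (-270.128128 − (-275.381248))/3 = -268.377088
R_{2,2} = (16·(-268.377088) − (-268.418048)) / 15 = -268.374357
(Column j=1 coincides with Simpson's rule on the same nodes.)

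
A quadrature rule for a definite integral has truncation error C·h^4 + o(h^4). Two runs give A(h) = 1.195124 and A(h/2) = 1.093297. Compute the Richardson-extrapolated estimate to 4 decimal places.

1.0865

Extrapolated value = (16·A(h/2) − A(h)) / (16 − 1)
= (16·1.093297 − 1.195124) / 15
= 16.297628 / 15 = 1.086509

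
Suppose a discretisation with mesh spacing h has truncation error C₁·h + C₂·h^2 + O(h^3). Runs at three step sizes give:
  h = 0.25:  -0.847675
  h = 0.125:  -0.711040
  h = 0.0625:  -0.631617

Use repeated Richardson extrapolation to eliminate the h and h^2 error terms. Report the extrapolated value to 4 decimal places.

First eliminate the h term (factor 2^1 = 2):
  B₁ = (2·(-0.711040) − (-0.847675))/1 = -0.574405
  B₂ = (2·(-0.631617) − (-0.711040))/1 = -0.552194
Then eliminate the h^2 term (factor 2^2 = 4):
  (4·(-0.552194) − (-0.574405))/3 = -0.544790

-0.5448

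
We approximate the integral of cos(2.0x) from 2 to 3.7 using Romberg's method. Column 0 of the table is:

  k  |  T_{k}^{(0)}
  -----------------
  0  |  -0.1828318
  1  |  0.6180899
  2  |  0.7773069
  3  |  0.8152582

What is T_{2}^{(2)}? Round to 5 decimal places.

0.82673

Richardson extrapolation on the trapezoidal column (denominator 4−1=3):
T_{1}^{(1)} = (4·0.6180899 − (-0.1828318)) / 3 = 0.8850638
T_{2}^{(1)} = (4·0.7773069 − 0.6180899) / 3 = 0.8303792
T_{2}^{(2)} = 0.8303792 + (0.8303792 − 0.8850638)/15 = 0.8267336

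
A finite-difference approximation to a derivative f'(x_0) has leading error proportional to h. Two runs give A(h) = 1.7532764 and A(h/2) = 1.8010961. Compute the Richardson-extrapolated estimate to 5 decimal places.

The leading error scales as h; refining by a factor of 2 reduces it by 2^1 = 2.
Extrapolated value = (2·A(h/2) − A(h)) / (2 − 1)
= (2·1.8010961 − 1.7532764) / 1
= 1.8489158 / 1 = 1.8489158

1.84892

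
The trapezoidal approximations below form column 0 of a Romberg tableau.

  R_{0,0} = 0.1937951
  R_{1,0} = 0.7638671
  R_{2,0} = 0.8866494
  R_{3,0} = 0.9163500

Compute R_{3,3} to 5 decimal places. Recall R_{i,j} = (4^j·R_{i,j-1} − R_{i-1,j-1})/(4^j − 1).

Richardson extrapolation on the trapezoidal column (denominator 4−1=3):
R_{1,1} = (4·0.7638671 − 0.1937951) / 3 = 0.9538911
R_{2,1} = 0.8866494 + (0.8866494 − 0.7638671)/3 = 0.9275768
R_{3,1} = (4·0.9163500 − 0.8866494) / 3 = 0.9262502
R_{2,2} = 0.9275768 + (0.9275768 − 0.9538911)/15 = 0.9258225
R_{3,2} = (16·0.9262502 − 0.9275768) / 15 = 0.9261618
R_{3,3} = 0.9261618 + (0.9261618 − 0.9258225)/63 = 0.9261672

0.92617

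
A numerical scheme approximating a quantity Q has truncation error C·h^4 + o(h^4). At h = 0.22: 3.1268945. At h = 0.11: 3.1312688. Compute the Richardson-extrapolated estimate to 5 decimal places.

The leading error scales as h^4; refining by a factor of 2 reduces it by 2^4 = 16.
Extrapolated value = (16·A(h/2) − A(h)) / (16 − 1)
= (16·3.1312688 − 3.1268945) / 15
= 46.9734063 / 15 = 3.1315604

3.13156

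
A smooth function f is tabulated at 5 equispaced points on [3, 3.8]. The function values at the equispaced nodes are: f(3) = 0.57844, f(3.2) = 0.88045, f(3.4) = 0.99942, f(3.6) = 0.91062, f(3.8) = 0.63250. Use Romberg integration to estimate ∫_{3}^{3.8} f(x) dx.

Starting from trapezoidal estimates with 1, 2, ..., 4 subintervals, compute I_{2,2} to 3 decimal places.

0.691

I_{0,0} (trapezoid, 1 panel, h=0.8000): 0.48438
I_{1,0} (trapezoid, 2 panels, h=0.4000): 0.64196
I_{2,0} (trapezoid, 4 panels, h=0.2000): 0.67919
I_{1,1} = 0.64196 + (0.64196 − 0.48438)/3 = 0.69449
I_{2,1} = 0.67919 + (0.67919 − 0.64196)/3 = 0.69160
I_{2,2} = 0.69160 + (0.69160 − 0.69449)/15 = 0.69141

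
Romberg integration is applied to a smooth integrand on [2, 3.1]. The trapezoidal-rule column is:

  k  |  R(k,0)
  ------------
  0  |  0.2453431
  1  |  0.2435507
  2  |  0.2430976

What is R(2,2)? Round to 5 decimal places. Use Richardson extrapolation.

Richardson extrapolation on the trapezoidal column (denominator 4−1=3):
R(1,1) = (4·0.2435507 − 0.2453431) / 3 = 0.2429532
R(2,1) = (4·0.2430976 − 0.2435507) / 3 = 0.2429466
R(2,2) = 0.2429466 + (0.2429466 − 0.2429532)/15 = 0.2429462

0.24295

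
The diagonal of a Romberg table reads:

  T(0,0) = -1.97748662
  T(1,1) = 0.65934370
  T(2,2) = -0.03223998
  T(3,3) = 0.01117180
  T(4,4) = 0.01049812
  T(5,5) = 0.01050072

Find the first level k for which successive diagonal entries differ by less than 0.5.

k = 3

|T(1,1) − T(0,0)| = 2.63683032 ≥ 0.5
|T(2,2) − T(1,1)| = 0.69158368 ≥ 0.5
|T(3,3) − T(2,2)| = 0.04341178 < 0.5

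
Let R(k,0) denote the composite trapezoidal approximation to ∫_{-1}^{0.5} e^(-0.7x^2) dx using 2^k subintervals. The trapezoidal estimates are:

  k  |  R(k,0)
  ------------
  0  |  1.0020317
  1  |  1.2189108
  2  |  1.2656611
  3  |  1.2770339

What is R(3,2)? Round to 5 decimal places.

Richardson extrapolation on the trapezoidal column (denominator 4−1=3):
R(2,1) = 1.2656611 + (1.2656611 − 1.2189108)/3 = 1.2812445
R(3,1) = (4·1.2770339 − 1.2656611) / 3 = 1.2808248
R(3,2) = (16·1.2808248 − 1.2812445) / 15 = 1.2807968

1.28080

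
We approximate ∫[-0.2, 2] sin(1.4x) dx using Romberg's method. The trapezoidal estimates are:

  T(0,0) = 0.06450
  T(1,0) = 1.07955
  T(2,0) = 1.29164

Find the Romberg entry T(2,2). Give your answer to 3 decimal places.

1.359

T(1,1) = (4·1.07955 − 0.06450) / 3 = 1.41790
T(2,1) = 1.29164 + (1.29164 − 1.07955)/3 = 1.36234
T(2,2) = (16·1.36234 − 1.41790) / 15 = 1.35864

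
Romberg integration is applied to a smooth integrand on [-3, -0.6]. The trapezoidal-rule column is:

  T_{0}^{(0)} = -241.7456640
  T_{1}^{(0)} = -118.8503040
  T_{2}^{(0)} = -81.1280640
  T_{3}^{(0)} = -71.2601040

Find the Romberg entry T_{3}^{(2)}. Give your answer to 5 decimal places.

T_{2}^{(1)} = -81.1280640 + (-81.1280640 − (-118.8503040))/3 = -68.5539840
T_{3}^{(1)} = (4·(-71.2601040) − (-81.1280640)) / 3 = -67.9707840
T_{3}^{(2)} = -67.9707840 + (-67.9707840 − (-68.5539840))/15 = -67.9319040
(Column j=1 coincides with Simpson's rule on the same nodes.)

-67.93190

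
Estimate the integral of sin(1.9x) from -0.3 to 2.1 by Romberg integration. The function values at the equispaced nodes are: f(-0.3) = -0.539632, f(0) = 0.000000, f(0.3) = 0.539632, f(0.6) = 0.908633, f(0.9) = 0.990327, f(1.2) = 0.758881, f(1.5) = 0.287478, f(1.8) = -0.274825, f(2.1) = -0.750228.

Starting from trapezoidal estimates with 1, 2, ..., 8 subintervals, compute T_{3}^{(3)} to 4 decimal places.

T_{0}^{(0)} (trapezoid, 1 panel, h=2.4000): -1.547832
T_{1}^{(0)} (trapezoid, 2 panels, h=1.2000): 0.414476
T_{2}^{(0)} (trapezoid, 4 panels, h=0.6000): 0.703504
T_{3}^{(0)} (trapezoid, 8 panels, h=0.3000): 0.769559
T_{1}^{(1)} = 0.414476 + (0.414476 − (-1.547832))/3 = 1.068579
T_{2}^{(1)} = 0.703504 + (0.703504 − 0.414476)/3 = 0.799847
T_{3}^{(1)} = 0.769559 + (0.769559 − 0.703504)/3 = 0.791577
T_{2}^{(2)} = 0.799847 + (0.799847 − 1.068579)/15 = 0.781932
T_{3}^{(2)} = 0.791577 + (0.791577 − 0.799847)/15 = 0.791026
T_{3}^{(3)} = 0.791026 + (0.791026 − 0.781932)/63 = 0.791170

0.7912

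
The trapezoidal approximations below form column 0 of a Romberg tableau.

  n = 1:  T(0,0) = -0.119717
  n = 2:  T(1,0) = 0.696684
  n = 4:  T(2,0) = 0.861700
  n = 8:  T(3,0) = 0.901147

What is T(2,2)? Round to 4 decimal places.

Richardson extrapolation on the trapezoidal column (denominator 4−1=3):
T(1,1) = 0.696684 + (0.696684 − (-0.119717))/3 = 0.968818
T(2,1) = 0.861700 + (0.861700 − 0.696684)/3 = 0.916705
T(2,2) = (16·0.916705 − 0.968818) / 15 = 0.913231

0.9132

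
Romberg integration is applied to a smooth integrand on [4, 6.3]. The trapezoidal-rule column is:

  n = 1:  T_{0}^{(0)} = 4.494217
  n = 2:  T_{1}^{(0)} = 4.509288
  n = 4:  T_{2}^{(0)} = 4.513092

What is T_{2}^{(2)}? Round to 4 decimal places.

T_{1}^{(1)} = 4.509288 + (4.509288 − 4.494217)/3 = 4.514312
T_{2}^{(1)} = 4.513092 + (4.513092 − 4.509288)/3 = 4.514360
T_{2}^{(2)} = (16·4.514360 − 4.514312) / 15 = 4.514363

4.5144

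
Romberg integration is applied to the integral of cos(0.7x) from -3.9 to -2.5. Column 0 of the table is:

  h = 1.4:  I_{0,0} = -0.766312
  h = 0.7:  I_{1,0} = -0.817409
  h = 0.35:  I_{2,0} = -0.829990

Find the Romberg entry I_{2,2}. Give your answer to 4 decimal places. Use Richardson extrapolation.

-0.8342

I_{1,1} = (4·(-0.817409) − (-0.766312)) / 3 = -0.834441
I_{2,1} = -0.829990 + (-0.829990 − (-0.817409))/3 = -0.834184
I_{2,2} = (16·(-0.834184) − (-0.834441)) / 15 = -0.834167
(Column j=1 coincides with Simpson's rule on the same nodes.)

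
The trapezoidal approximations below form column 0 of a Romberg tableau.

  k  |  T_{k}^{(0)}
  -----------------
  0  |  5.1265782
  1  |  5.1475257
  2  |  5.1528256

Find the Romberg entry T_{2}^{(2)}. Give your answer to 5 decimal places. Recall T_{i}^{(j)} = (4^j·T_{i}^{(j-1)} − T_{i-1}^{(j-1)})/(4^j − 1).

5.15460

Richardson extrapolation on the trapezoidal column (denominator 4−1=3):
T_{1}^{(1)} = (4·5.1475257 − 5.1265782) / 3 = 5.1545082
T_{2}^{(1)} = (4·5.1528256 − 5.1475257) / 3 = 5.1545922
T_{2}^{(2)} = (16·5.1545922 − 5.1545082) / 15 = 5.1545978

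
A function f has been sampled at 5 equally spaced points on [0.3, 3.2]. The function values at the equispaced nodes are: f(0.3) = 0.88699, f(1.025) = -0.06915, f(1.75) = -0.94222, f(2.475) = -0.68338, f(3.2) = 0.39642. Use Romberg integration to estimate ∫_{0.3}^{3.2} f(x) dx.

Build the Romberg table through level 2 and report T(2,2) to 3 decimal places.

-0.851

T(0,0) (trapezoid, 1 panel, h=2.9000): 1.86094
T(1,0) (trapezoid, 2 panels, h=1.4500): -0.43575
T(2,0) (trapezoid, 4 panels, h=0.7250): -0.76346
T(1,1) = -0.43575 + (-0.43575 − 1.86094)/3 = -1.20131
T(2,1) = -0.76346 + (-0.76346 − (-0.43575))/3 = -0.87270
T(2,2) = -0.87270 + (-0.87270 − (-1.20131))/15 = -0.85079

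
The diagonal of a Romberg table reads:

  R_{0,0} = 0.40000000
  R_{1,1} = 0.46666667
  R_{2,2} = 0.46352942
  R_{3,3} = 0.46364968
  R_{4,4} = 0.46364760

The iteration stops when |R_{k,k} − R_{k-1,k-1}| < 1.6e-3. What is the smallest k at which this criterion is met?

|R_{1,1} − R_{0,0}| = 0.06666667 ≥ 1.6e-3
|R_{2,2} − R_{1,1}| = 0.00313725 ≥ 1.6e-3
|R_{3,3} − R_{2,2}| = 0.00012026 < 1.6e-3

k = 3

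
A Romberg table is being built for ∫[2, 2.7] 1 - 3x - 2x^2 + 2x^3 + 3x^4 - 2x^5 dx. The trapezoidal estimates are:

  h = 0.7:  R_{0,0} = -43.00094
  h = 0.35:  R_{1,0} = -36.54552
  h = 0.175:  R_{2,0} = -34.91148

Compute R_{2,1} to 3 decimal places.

-34.367

Richardson extrapolation on the trapezoidal column (denominator 4−1=3):
R_{2,1} = -34.91148 + (-34.91148 − (-36.54552))/3 = -34.36680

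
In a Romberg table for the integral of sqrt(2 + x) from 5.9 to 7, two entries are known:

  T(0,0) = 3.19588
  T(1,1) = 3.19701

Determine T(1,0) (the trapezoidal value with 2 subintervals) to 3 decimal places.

From T(1,1) = (4·T(1,0) − T(0,0))/3, solve for T(1,0):
4·T(1,0) = 3·3.19701 + 3.19588 = 12.78691
T(1,0) = 3.19673

3.197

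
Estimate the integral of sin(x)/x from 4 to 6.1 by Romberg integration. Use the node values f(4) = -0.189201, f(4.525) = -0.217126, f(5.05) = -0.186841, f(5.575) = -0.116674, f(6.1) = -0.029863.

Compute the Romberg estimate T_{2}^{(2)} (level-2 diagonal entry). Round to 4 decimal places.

T_{0}^{(0)} (trapezoid, 1 panel, h=2.1000): -0.230017
T_{1}^{(0)} (trapezoid, 2 panels, h=1.0500): -0.311192
T_{2}^{(0)} (trapezoid, 4 panels, h=0.5250): -0.330841
T_{1}^{(1)} = -0.311192 + (-0.311192 − (-0.230017))/3 = -0.338250
T_{2}^{(1)} = -0.330841 + (-0.330841 − (-0.311192))/3 = -0.337391
T_{2}^{(2)} = -0.337391 + (-0.337391 − (-0.338250))/15 = -0.337334

-0.3373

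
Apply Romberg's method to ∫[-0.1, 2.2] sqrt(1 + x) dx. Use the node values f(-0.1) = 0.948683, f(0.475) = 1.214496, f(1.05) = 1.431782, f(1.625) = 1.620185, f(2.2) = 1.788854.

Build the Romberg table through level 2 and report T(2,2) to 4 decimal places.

T(0,0) (trapezoid, 1 panel, h=2.3000): 3.148168
T(1,0) (trapezoid, 2 panels, h=1.1500): 3.220633
T(2,0) (trapezoid, 4 panels, h=0.5750): 3.240258
T(1,1) = 3.220633 + (3.220633 − 3.148168)/3 = 3.244788
T(2,1) = 3.240258 + (3.240258 − 3.220633)/3 = 3.246800
T(2,2) = 3.246800 + (3.246800 − 3.244788)/15 = 3.246934

3.2469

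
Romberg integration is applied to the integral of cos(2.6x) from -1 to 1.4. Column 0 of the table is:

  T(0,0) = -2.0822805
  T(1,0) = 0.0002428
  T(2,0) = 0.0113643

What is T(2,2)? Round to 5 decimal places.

-0.03022

Richardson extrapolation on the trapezoidal column (denominator 4−1=3):
T(1,1) = (4·0.0002428 − (-2.0822805)) / 3 = 0.6944172
T(2,1) = 0.0113643 + (0.0113643 − 0.0002428)/3 = 0.0150715
T(2,2) = 0.0150715 + (0.0150715 − 0.6944172)/15 = -0.0302182
(Column j=1 coincides with Simpson's rule on the same nodes.)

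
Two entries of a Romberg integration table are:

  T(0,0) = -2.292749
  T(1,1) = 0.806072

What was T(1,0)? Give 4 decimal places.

From T(1,1) = (4·T(1,0) − T(0,0))/3, solve for T(1,0):
4·T(1,0) = 3·0.806072 + (-2.292749) = 0.125467
T(1,0) = 0.031367

0.0314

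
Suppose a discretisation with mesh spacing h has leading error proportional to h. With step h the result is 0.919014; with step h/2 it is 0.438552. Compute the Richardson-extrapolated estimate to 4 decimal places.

-0.0419

Extrapolated value = (2·A(h/2) − A(h)) / (2 − 1)
= (2·0.438552 − 0.919014) / 1
= -0.041910 / 1 = -0.041910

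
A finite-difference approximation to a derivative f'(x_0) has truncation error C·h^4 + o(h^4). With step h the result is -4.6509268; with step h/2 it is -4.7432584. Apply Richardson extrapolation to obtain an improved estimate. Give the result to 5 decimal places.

-4.74941

The leading error scales as h^4; refining by a factor of 2 reduces it by 2^4 = 16.
Extrapolated value = (16·A(h/2) − A(h)) / (16 − 1)
= (16·(-4.7432584) − (-4.6509268)) / 15
= -71.2412076 / 15 = -4.7494138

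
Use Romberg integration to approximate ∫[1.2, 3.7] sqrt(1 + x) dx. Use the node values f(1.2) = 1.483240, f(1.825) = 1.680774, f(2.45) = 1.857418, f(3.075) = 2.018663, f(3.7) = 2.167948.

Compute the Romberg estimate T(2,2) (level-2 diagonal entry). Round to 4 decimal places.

T(0,0) (trapezoid, 1 panel, h=2.5000): 4.563985
T(1,0) (trapezoid, 2 panels, h=1.2500): 4.603765
T(2,0) (trapezoid, 4 panels, h=0.6250): 4.614031
T(1,1) = 4.603765 + (4.603765 − 4.563985)/3 = 4.617025
T(2,1) = 4.614031 + (4.614031 − 4.603765)/3 = 4.617453
T(2,2) = 4.617453 + (4.617453 − 4.617025)/15 = 4.617482

4.6175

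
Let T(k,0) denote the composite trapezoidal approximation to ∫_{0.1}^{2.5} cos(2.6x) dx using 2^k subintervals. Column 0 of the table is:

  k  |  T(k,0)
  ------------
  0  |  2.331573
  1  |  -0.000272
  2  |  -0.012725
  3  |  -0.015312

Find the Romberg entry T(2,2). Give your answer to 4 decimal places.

Richardson extrapolation on the trapezoidal column (denominator 4−1=3):
T(1,1) = -0.000272 + (-0.000272 − 2.331573)/3 = -0.777554
T(2,1) = -0.012725 + (-0.012725 − (-0.000272))/3 = -0.016876
T(2,2) = -0.016876 + (-0.016876 − (-0.777554))/15 = 0.033836
(Column j=1 coincides with Simpson's rule on the same nodes.)

0.0338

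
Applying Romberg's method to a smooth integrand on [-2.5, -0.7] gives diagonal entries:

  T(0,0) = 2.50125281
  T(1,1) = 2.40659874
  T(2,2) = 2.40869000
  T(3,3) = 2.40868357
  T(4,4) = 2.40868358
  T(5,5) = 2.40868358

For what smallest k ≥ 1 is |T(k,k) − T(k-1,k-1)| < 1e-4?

|T(1,1) − T(0,0)| = 0.09465407 ≥ 1e-4
|T(2,2) − T(1,1)| = 0.00209126 ≥ 1e-4
|T(3,3) − T(2,2)| = 0.00000643 < 1e-4

k = 3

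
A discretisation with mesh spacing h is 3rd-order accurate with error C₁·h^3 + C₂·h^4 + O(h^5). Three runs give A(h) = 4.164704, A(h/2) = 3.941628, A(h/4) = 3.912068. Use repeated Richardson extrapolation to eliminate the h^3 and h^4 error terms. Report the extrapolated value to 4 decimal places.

First eliminate the h^3 term (factor 2^3 = 8):
  B₁ = (8·3.941628 − 4.164704)/7 = 3.909760
  B₂ = (8·3.912068 − 3.941628)/7 = 3.907845
Then eliminate the h^4 term (factor 2^4 = 16):
  (16·3.907845 − 3.909760)/15 = 3.907717

3.9077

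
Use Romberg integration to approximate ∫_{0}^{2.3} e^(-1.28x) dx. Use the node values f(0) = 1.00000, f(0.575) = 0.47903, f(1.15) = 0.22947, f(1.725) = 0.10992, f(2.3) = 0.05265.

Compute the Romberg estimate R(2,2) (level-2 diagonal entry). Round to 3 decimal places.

R(0,0) (trapezoid, 1 panel, h=2.3000): 1.21055
R(1,0) (trapezoid, 2 panels, h=1.1500): 0.86916
R(2,0) (trapezoid, 4 panels, h=0.5750): 0.77323
R(1,1) = 0.86916 + (0.86916 − 1.21055)/3 = 0.75536
R(2,1) = 0.77323 + (0.77323 − 0.86916)/3 = 0.74125
R(2,2) = 0.74125 + (0.74125 − 0.75536)/15 = 0.74031

0.740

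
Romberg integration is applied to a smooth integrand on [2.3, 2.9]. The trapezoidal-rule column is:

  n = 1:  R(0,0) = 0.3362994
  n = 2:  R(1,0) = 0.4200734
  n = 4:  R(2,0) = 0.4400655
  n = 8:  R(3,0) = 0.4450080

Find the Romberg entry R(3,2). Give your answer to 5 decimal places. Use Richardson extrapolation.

0.44665

R(2,1) = 0.4400655 + (0.4400655 − 0.4200734)/3 = 0.4467295
R(3,1) = (4·0.4450080 − 0.4400655) / 3 = 0.4466555
R(3,2) = 0.4466555 + (0.4466555 − 0.4467295)/15 = 0.4466506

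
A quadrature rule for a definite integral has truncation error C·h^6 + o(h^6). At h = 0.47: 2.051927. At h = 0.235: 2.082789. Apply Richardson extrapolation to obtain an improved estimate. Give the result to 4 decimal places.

Extrapolated value = (64·A(h/2) − A(h)) / (64 − 1)
= (64·2.082789 − 2.051927) / 63
= 131.246569 / 63 = 2.083279

2.0833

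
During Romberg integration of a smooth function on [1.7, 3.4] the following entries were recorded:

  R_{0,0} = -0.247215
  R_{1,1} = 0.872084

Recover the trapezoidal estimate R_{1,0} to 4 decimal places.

From R_{1,1} = (4·R_{1,0} − R_{0,0})/3, solve for R_{1,0}:
4·R_{1,0} = 3·0.872084 + (-0.247215) = 2.369037
R_{1,0} = 0.592259

0.5923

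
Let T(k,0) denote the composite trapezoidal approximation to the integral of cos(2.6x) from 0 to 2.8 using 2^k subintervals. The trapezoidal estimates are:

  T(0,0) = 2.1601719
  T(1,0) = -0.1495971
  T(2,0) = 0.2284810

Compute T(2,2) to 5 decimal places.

0.43944

Richardson extrapolation on the trapezoidal column (denominator 4−1=3):
T(1,1) = -0.1495971 + (-0.1495971 − 2.1601719)/3 = -0.9195201
T(2,1) = (4·0.2284810 − (-0.1495971)) / 3 = 0.3545070
T(2,2) = 0.3545070 + (0.3545070 − (-0.9195201))/15 = 0.4394421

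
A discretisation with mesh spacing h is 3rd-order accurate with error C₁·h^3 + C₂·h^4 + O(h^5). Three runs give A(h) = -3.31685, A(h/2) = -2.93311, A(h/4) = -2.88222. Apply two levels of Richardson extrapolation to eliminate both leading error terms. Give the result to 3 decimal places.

First eliminate the h^3 term (factor 2^3 = 8):
  B₁ = (8·(-2.93311) − (-3.31685))/7 = -2.87829
  B₂ = (8·(-2.88222) − (-2.93311))/7 = -2.87495
Then eliminate the h^4 term (factor 2^4 = 16):
  (16·(-2.87495) − (-2.87829))/15 = -2.87473

-2.875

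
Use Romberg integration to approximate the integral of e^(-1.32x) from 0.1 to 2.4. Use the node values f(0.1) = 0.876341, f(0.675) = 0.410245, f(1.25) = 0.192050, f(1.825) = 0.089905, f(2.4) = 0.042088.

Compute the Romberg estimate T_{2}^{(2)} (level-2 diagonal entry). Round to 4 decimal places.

T_{0}^{(0)} (trapezoid, 1 panel, h=2.3000): 1.056193
T_{1}^{(0)} (trapezoid, 2 panels, h=1.1500): 0.748954
T_{2}^{(0)} (trapezoid, 4 panels, h=0.5750): 0.662063
T_{1}^{(1)} = 0.748954 + (0.748954 − 1.056193)/3 = 0.646541
T_{2}^{(1)} = 0.662063 + (0.662063 − 0.748954)/3 = 0.633099
T_{2}^{(2)} = 0.633099 + (0.633099 − 0.646541)/15 = 0.632203

0.6322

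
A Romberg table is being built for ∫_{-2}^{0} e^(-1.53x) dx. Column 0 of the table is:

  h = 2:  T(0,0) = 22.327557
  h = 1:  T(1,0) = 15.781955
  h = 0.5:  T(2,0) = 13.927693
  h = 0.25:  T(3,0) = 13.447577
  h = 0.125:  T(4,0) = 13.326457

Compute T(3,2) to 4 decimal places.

13.2861

T(2,1) = 13.927693 + (13.927693 − 15.781955)/3 = 13.309606
T(3,1) = 13.447577 + (13.447577 − 13.927693)/3 = 13.287538
T(3,2) = (16·13.287538 − 13.309606) / 15 = 13.286067
(Column j=1 coincides with Simpson's rule on the same nodes.)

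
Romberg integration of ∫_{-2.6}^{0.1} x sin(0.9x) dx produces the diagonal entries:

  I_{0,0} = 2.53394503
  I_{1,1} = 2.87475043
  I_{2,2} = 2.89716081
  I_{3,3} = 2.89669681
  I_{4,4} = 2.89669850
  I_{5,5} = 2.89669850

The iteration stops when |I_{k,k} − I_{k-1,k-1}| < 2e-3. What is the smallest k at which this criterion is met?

k = 3

|I_{1,1} − I_{0,0}| = 0.34080540 ≥ 2e-3
|I_{2,2} − I_{1,1}| = 0.02241038 ≥ 2e-3
|I_{3,3} − I_{2,2}| = 0.00046400 < 2e-3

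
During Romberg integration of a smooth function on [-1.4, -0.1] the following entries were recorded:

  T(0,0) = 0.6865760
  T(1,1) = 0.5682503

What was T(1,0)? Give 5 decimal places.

From T(1,1) = (4·T(1,0) − T(0,0))/3, solve for T(1,0):
4·T(1,0) = 3·0.5682503 + 0.6865760 = 2.3913269
T(1,0) = 0.5978317

0.59783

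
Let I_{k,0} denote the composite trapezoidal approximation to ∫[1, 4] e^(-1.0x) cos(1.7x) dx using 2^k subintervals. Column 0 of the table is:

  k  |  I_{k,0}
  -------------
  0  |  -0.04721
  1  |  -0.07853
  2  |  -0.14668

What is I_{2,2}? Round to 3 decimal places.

I_{1,1} = -0.07853 + (-0.07853 − (-0.04721))/3 = -0.08897
I_{2,1} = -0.14668 + (-0.14668 − (-0.07853))/3 = -0.16940
I_{2,2} = -0.16940 + (-0.16940 − (-0.08897))/15 = -0.17476

-0.175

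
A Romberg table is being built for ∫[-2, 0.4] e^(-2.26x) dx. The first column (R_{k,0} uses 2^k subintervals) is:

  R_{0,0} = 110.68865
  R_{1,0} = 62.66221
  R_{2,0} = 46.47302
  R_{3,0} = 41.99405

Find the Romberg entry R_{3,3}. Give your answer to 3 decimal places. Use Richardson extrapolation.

Richardson extrapolation on the trapezoidal column (denominator 4−1=3):
R_{1,1} = (4·62.66221 − 110.68865) / 3 = 46.65340
R_{2,1} = 46.47302 + (46.47302 − 62.66221)/3 = 41.07662
R_{3,1} = (4·41.99405 − 46.47302) / 3 = 40.50106
R_{2,2} = (16·41.07662 − 46.65340) / 15 = 40.70483
R_{3,2} = 40.50106 + (40.50106 − 41.07662)/15 = 40.46269
R_{3,3} = (64·40.46269 − 40.70483) / 63 = 40.45885

40.459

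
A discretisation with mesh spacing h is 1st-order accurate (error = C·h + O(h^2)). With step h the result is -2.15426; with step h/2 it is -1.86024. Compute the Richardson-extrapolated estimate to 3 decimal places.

-1.566

Extrapolated value = (2·A(h/2) − A(h)) / (2 − 1)
= (2·(-1.86024) − (-2.15426)) / 1
= -1.56622 / 1 = -1.56622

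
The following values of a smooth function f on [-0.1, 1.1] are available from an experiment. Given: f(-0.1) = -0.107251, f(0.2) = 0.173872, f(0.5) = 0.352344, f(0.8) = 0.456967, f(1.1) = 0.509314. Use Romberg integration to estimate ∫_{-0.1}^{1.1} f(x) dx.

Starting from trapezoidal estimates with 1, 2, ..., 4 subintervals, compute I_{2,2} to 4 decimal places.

0.3631

I_{0,0} (trapezoid, 1 panel, h=1.2000): 0.241238
I_{1,0} (trapezoid, 2 panels, h=0.6000): 0.332025
I_{2,0} (trapezoid, 4 panels, h=0.3000): 0.355264
I_{1,1} = 0.332025 + (0.332025 − 0.241238)/3 = 0.362287
I_{2,1} = 0.355264 + (0.355264 − 0.332025)/3 = 0.363010
I_{2,2} = 0.363010 + (0.363010 − 0.362287)/15 = 0.363058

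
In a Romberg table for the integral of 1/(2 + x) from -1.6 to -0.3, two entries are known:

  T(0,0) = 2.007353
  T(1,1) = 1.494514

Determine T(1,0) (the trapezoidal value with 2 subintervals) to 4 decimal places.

From T(1,1) = (4·T(1,0) − T(0,0))/3, solve for T(1,0):
4·T(1,0) = 3·1.494514 + 2.007353 = 6.490895
T(1,0) = 1.622724

1.6227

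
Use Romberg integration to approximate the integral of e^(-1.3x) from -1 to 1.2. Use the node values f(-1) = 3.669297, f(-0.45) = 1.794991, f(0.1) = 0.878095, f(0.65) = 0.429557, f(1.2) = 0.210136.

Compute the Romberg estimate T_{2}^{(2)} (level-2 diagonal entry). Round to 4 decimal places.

2.6615

T_{0}^{(0)} (trapezoid, 1 panel, h=2.2000): 4.267376
T_{1}^{(0)} (trapezoid, 2 panels, h=1.1000): 3.099593
T_{2}^{(0)} (trapezoid, 4 panels, h=0.5500): 2.773298
T_{1}^{(1)} = 3.099593 + (3.099593 − 4.267376)/3 = 2.710332
T_{2}^{(1)} = 2.773298 + (2.773298 − 3.099593)/3 = 2.664533
T_{2}^{(2)} = 2.664533 + (2.664533 − 2.710332)/15 = 2.661480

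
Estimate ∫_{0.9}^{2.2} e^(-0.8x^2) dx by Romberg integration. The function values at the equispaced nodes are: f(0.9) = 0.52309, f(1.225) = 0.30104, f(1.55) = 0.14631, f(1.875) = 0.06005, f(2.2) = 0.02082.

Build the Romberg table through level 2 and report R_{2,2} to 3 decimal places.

R_{0,0} (trapezoid, 1 panel, h=1.3000): 0.35354
R_{1,0} (trapezoid, 2 panels, h=0.6500): 0.27187
R_{2,0} (trapezoid, 4 panels, h=0.3250): 0.25329
R_{1,1} = 0.27187 + (0.27187 − 0.35354)/3 = 0.24465
R_{2,1} = 0.25329 + (0.25329 − 0.27187)/3 = 0.24710
R_{2,2} = 0.24710 + (0.24710 − 0.24465)/15 = 0.24726

0.247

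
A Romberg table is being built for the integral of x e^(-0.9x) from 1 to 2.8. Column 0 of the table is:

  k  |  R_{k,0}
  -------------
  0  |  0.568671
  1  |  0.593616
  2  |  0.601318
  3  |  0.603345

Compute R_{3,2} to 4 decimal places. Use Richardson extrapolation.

0.6040

Richardson extrapolation on the trapezoidal column (denominator 4−1=3):
R_{2,1} = (4·0.601318 − 0.593616) / 3 = 0.603885
R_{3,1} = (4·0.603345 − 0.601318) / 3 = 0.604021
R_{3,2} = (16·0.604021 − 0.603885) / 15 = 0.604030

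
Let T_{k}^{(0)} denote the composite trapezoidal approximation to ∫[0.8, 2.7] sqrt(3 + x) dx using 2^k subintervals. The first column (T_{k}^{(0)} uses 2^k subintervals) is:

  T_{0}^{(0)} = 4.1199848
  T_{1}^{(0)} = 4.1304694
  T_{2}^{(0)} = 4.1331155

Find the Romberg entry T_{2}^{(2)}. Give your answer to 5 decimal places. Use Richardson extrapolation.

4.13400

Richardson extrapolation on the trapezoidal column (denominator 4−1=3):
T_{1}^{(1)} = 4.1304694 + (4.1304694 − 4.1199848)/3 = 4.1339643
T_{2}^{(1)} = 4.1331155 + (4.1331155 − 4.1304694)/3 = 4.1339975
T_{2}^{(2)} = (16·4.1339975 − 4.1339643) / 15 = 4.1339997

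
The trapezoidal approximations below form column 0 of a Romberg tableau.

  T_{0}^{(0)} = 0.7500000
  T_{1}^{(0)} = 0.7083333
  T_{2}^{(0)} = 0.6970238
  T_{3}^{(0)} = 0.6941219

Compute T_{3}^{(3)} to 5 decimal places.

Richardson extrapolation on the trapezoidal column (denominator 4−1=3):
T_{1}^{(1)} = (4·0.7083333 − 0.7500000) / 3 = 0.6944444
T_{2}^{(1)} = (4·0.6970238 − 0.7083333) / 3 = 0.6932540
T_{3}^{(1)} = (4·0.6941219 − 0.6970238) / 3 = 0.6931546
T_{2}^{(2)} = (16·0.6932540 − 0.6944444) / 15 = 0.6931746
T_{3}^{(2)} = 0.6931546 + (0.6931546 − 0.6932540)/15 = 0.6931480
T_{3}^{(3)} = 0.6931480 + (0.6931480 − 0.6931746)/63 = 0.6931476
(Column j=1 coincides with Simpson's rule on the same nodes.)

0.69315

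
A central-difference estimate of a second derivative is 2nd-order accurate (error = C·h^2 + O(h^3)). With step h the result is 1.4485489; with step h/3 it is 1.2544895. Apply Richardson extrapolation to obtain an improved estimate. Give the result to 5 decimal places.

1.23023

Extrapolated value = (9·A(h/3) − A(h)) / (9 − 1)
= (9·1.2544895 − 1.4485489) / 8
= 9.8418566 / 8 = 1.2302321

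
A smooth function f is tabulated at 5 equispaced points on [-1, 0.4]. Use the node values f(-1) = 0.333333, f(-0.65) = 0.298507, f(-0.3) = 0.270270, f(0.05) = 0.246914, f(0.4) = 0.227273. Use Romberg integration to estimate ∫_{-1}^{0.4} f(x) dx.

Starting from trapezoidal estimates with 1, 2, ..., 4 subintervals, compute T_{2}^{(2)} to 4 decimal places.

0.3830

T_{0}^{(0)} (trapezoid, 1 panel, h=1.4000): 0.392424
T_{1}^{(0)} (trapezoid, 2 panels, h=0.7000): 0.385401
T_{2}^{(0)} (trapezoid, 4 panels, h=0.3500): 0.383598
T_{1}^{(1)} = 0.385401 + (0.385401 − 0.392424)/3 = 0.383060
T_{2}^{(1)} = 0.383598 + (0.383598 − 0.385401)/3 = 0.382997
T_{2}^{(2)} = 0.382997 + (0.382997 − 0.383060)/15 = 0.382993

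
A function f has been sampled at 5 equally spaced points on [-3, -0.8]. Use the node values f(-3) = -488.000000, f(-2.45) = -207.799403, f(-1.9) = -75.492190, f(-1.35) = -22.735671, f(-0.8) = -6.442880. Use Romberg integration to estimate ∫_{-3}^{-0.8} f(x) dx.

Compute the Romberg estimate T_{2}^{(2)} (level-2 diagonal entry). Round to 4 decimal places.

T_{0}^{(0)} (trapezoid, 1 panel, h=2.2000): -543.887168
T_{1}^{(0)} (trapezoid, 2 panels, h=1.1000): -354.984993
T_{2}^{(0)} (trapezoid, 4 panels, h=0.5500): -304.286787
T_{1}^{(1)} = -354.984993 + (-354.984993 − (-543.887168))/3 = -292.017601
T_{2}^{(1)} = -304.286787 + (-304.286787 − (-354.984993))/3 = -287.387385
T_{2}^{(2)} = -287.387385 + (-287.387385 − (-292.017601))/15 = -287.078704

-287.0787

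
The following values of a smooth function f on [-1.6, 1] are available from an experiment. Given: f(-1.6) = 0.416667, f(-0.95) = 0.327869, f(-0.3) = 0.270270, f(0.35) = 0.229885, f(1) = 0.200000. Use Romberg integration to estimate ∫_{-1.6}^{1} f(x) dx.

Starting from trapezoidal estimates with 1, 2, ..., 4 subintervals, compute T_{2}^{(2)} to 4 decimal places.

T_{0}^{(0)} (trapezoid, 1 panel, h=2.6000): 0.801667
T_{1}^{(0)} (trapezoid, 2 panels, h=1.3000): 0.752185
T_{2}^{(0)} (trapezoid, 4 panels, h=0.6500): 0.738632
T_{1}^{(1)} = 0.752185 + (0.752185 − 0.801667)/3 = 0.735691
T_{2}^{(1)} = 0.738632 + (0.738632 − 0.752185)/3 = 0.734114
T_{2}^{(2)} = 0.734114 + (0.734114 − 0.735691)/15 = 0.734009

0.7340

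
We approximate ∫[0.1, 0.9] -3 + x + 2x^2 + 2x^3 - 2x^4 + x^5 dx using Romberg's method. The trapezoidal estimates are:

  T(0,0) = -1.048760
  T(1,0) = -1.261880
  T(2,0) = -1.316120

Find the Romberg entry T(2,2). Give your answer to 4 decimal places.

-1.3343

Richardson extrapolation on the trapezoidal column (denominator 4−1=3):
T(1,1) = (4·(-1.261880) − (-1.048760)) / 3 = -1.332920
T(2,1) = (4·(-1.316120) − (-1.261880)) / 3 = -1.334200
T(2,2) = -1.334200 + (-1.334200 − (-1.332920))/15 = -1.334285
(Column j=1 coincides with Simpson's rule on the same nodes.)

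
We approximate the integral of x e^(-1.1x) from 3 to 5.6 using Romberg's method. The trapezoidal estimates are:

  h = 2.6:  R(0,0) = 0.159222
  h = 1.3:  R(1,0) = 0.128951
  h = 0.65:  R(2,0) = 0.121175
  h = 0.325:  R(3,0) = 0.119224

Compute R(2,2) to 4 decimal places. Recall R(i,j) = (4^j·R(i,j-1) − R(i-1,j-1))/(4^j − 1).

0.1186

R(1,1) = (4·0.128951 − 0.159222) / 3 = 0.118861
R(2,1) = 0.121175 + (0.121175 − 0.128951)/3 = 0.118583
R(2,2) = (16·0.118583 − 0.118861) / 15 = 0.118564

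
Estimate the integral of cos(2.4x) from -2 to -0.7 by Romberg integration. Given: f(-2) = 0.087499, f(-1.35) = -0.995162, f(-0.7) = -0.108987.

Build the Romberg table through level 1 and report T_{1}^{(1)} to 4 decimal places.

-0.8671

T_{0}^{(0)} (trapezoid, 1 panel, h=1.3000): -0.013967
T_{1}^{(0)} (trapezoid, 2 panels, h=0.6500): -0.653839
T_{1}^{(1)} = -0.653839 + (-0.653839 − (-0.013967))/3 = -0.867130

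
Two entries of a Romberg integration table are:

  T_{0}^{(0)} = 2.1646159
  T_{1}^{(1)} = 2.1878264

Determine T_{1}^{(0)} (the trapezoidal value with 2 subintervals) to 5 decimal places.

2.18202

From T_{1}^{(1)} = (4·T_{1}^{(0)} − T_{0}^{(0)})/3, solve for T_{1}^{(0)}:
4·T_{1}^{(0)} = 3·2.1878264 + 2.1646159 = 8.7280951
T_{1}^{(0)} = 2.1820238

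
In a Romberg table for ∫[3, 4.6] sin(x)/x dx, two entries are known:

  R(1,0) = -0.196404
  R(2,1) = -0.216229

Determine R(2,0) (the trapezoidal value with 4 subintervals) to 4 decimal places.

-0.2113

From R(2,1) = (4·R(2,0) − R(1,0))/3, solve for R(2,0):
4·R(2,0) = 3·(-0.216229) + (-0.196404) = -0.845091
R(2,0) = -0.211273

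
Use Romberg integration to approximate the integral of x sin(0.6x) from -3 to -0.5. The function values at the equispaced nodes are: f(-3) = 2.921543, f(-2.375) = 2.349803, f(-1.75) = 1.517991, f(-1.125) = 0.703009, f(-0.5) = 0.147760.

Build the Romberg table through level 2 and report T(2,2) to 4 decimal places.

3.8164

T(0,0) (trapezoid, 1 panel, h=2.5000): 3.836629
T(1,0) (trapezoid, 2 panels, h=1.2500): 3.815803
T(2,0) (trapezoid, 4 panels, h=0.6250): 3.815909
T(1,1) = 3.815803 + (3.815803 − 3.836629)/3 = 3.808861
T(2,1) = 3.815909 + (3.815909 − 3.815803)/3 = 3.815944
T(2,2) = 3.815944 + (3.815944 − 3.808861)/15 = 3.816416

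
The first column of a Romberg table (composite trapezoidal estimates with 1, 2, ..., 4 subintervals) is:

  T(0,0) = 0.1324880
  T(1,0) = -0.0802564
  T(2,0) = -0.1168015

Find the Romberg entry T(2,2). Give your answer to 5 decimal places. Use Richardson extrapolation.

-0.12750

Richardson extrapolation on the trapezoidal column (denominator 4−1=3):
T(1,1) = -0.0802564 + (-0.0802564 − 0.1324880)/3 = -0.1511712
T(2,1) = -0.1168015 + (-0.1168015 − (-0.0802564))/3 = -0.1289832
T(2,2) = (16·(-0.1289832) − (-0.1511712)) / 15 = -0.1275040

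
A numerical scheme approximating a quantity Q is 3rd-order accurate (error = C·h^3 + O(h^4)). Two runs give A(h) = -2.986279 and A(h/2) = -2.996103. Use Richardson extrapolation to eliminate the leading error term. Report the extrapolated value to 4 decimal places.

Extrapolated value = (8·A(h/2) − A(h)) / (8 − 1)
= (8·(-2.996103) − (-2.986279)) / 7
= -20.982545 / 7 = -2.997506

-2.9975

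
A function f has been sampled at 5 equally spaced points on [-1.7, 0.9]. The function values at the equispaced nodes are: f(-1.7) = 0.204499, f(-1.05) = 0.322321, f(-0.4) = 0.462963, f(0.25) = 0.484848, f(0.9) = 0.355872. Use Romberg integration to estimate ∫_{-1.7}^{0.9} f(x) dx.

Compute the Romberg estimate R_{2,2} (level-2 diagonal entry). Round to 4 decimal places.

1.0200

R_{0,0} (trapezoid, 1 panel, h=2.6000): 0.728482
R_{1,0} (trapezoid, 2 panels, h=1.3000): 0.966093
R_{2,0} (trapezoid, 4 panels, h=0.6500): 1.007706
R_{1,1} = 0.966093 + (0.966093 − 0.728482)/3 = 1.045297
R_{2,1} = 1.007706 + (1.007706 − 0.966093)/3 = 1.021577
R_{2,2} = 1.021577 + (1.021577 − 1.045297)/15 = 1.019996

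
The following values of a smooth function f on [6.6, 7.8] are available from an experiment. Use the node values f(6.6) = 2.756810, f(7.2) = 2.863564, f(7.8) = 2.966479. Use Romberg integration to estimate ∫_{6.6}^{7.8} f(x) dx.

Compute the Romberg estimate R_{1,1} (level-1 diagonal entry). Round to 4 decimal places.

R_{0,0} (trapezoid, 1 panel, h=1.2000): 3.433973
R_{1,0} (trapezoid, 2 panels, h=0.6000): 3.435125
R_{1,1} = 3.435125 + (3.435125 − 3.433973)/3 = 3.435509

3.4355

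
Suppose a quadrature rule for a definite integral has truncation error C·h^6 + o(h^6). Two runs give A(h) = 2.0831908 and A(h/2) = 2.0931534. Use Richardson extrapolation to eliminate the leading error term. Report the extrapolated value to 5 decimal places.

2.09331

The leading error scales as h^6; refining by a factor of 2 reduces it by 2^6 = 64.
Extrapolated value = (64·A(h/2) − A(h)) / (64 − 1)
= (64·2.0931534 − 2.0831908) / 63
= 131.8786268 / 63 = 2.0933115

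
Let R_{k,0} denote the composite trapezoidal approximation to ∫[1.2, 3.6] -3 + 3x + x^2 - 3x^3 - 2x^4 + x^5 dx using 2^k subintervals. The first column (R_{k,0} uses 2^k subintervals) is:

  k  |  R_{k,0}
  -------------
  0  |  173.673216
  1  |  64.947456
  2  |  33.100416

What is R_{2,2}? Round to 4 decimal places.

22.0700

R_{1,1} = (4·64.947456 − 173.673216) / 3 = 28.705536
R_{2,1} = (4·33.100416 − 64.947456) / 3 = 22.484736
R_{2,2} = (16·22.484736 − 28.705536) / 15 = 22.070016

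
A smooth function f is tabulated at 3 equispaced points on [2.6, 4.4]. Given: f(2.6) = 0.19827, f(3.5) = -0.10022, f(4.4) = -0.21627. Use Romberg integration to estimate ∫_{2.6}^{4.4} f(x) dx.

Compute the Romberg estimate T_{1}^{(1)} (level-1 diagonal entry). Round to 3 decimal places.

-0.126

T_{0}^{(0)} (trapezoid, 1 panel, h=1.8000): -0.01620
T_{1}^{(0)} (trapezoid, 2 panels, h=0.9000): -0.09830
T_{1}^{(1)} = -0.09830 + (-0.09830 − (-0.01620))/3 = -0.12567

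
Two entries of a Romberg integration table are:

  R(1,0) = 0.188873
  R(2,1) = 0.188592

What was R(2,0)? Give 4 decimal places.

0.1887

From R(2,1) = (4·R(2,0) − R(1,0))/3, solve for R(2,0):
4·R(2,0) = 3·0.188592 + 0.188873 = 0.754649
R(2,0) = 0.188662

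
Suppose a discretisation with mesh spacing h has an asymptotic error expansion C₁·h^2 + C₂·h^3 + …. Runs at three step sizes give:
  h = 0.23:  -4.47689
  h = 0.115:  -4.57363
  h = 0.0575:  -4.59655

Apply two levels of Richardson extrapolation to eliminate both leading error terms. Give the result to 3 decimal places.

First eliminate the h^2 term (factor 2^2 = 4):
  B₁ = (4·(-4.57363) − (-4.47689))/3 = -4.60588
  B₂ = (4·(-4.59655) − (-4.57363))/3 = -4.60419
Then eliminate the h^3 term (factor 2^3 = 8):
  (8·(-4.60419) − (-4.60588))/7 = -4.60395

-4.604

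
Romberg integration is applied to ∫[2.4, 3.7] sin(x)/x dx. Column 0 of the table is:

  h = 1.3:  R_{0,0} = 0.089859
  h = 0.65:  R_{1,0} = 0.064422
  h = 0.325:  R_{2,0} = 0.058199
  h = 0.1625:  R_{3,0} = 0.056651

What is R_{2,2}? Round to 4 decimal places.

Richardson extrapolation on the trapezoidal column (denominator 4−1=3):
R_{1,1} = 0.064422 + (0.064422 − 0.089859)/3 = 0.055943
R_{2,1} = 0.058199 + (0.058199 − 0.064422)/3 = 0.056125
R_{2,2} = 0.056125 + (0.056125 − 0.055943)/15 = 0.056137

0.0561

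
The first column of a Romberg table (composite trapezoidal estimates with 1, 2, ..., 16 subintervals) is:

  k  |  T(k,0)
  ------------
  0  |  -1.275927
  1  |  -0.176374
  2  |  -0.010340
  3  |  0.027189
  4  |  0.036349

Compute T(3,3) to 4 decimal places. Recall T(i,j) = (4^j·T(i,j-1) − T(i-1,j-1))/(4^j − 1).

Richardson extrapolation on the trapezoidal column (denominator 4−1=3):
T(1,1) = -0.176374 + (-0.176374 − (-1.275927))/3 = 0.190144
T(2,1) = -0.010340 + (-0.010340 − (-0.176374))/3 = 0.045005
T(3,1) = 0.027189 + (0.027189 − (-0.010340))/3 = 0.039699
T(2,2) = 0.045005 + (0.045005 − 0.190144)/15 = 0.035329
T(3,2) = 0.039699 + (0.039699 − 0.045005)/15 = 0.039345
T(3,3) = (64·0.039345 − 0.035329) / 63 = 0.039409

0.0394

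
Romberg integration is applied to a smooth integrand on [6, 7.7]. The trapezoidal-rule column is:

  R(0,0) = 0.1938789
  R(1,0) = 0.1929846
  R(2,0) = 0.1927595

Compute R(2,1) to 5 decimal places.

0.19268

R(2,1) = (4·0.1927595 − 0.1929846) / 3 = 0.1926845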